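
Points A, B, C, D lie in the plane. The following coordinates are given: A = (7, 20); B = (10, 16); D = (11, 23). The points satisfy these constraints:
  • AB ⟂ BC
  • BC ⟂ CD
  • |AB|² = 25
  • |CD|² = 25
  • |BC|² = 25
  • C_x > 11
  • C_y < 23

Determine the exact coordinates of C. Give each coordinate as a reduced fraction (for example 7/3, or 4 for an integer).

C = (14, 19)

1. C_x = 14  [[AB ⟂ BC ⇒ 3x-4y+34=0] ∩ [|C−(11, 23)|²=25]]
2. C_y = 19  [[AB ⟂ BC ⇒ 3x-4y+34=0] ∩ [|C−(11, 23)|²=25]]
   so C = (14, 19)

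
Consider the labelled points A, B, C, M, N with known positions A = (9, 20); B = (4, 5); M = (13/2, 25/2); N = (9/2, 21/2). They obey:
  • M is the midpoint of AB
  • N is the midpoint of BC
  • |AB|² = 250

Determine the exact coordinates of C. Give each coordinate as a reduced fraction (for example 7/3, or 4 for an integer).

C = (5, 16)

1. C_x = 5  [C = 2·N−B = 2·(9/2, 21/2)−(4, 5)]
2. C_y = 16  [C = 2·N−B = 2·(9/2, 21/2)−(4, 5)]
   so C = (5, 16)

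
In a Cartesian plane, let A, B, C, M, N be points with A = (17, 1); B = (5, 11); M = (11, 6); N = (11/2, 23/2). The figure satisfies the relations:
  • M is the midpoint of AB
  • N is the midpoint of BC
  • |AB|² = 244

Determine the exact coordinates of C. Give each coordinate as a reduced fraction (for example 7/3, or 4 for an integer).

C = (6, 12)

1. C_x = 6  [C = 2·N−B = 2·(11/2, 23/2)−(5, 11)]
2. C_y = 12  [C = 2·N−B = 2·(11/2, 23/2)−(5, 11)]
   so C = (6, 12)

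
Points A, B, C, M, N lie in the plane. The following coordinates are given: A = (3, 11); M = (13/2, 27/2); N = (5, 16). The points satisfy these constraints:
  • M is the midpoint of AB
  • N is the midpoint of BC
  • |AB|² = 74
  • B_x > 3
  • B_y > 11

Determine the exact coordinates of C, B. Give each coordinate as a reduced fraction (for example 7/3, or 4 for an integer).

C = (0, 16)
B = (10, 16)

1. B_x = 10  [B = 2·M−A = 2·(13/2, 27/2)−(3, 11)]
2. B_y = 16  [B = 2·M−A = 2·(13/2, 27/2)−(3, 11)]
   so B = (10, 16)
3. C_x = 0  [C = 2·N−B = 2·(5, 16)−(10, 16)]
4. C_y = 16  [C = 2·N−B = 2·(5, 16)−(10, 16)]
   so C = (0, 16)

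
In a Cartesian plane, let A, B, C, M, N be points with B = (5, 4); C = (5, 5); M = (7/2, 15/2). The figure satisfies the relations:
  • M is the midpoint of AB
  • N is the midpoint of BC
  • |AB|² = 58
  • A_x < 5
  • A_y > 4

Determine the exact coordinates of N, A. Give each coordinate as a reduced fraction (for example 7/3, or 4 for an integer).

1. A_x = 2  [A = 2·M−B = 2·(7/2, 15/2)−(5, 4)]
2. A_y = 11  [A = 2·M−B = 2·(7/2, 15/2)−(5, 4)]
   so A = (2, 11)
3. N_x = 5  [2·N = B+C = (5, 4)+(5, 5)]
4. N_y = 9/2  [2·N = B+C = (5, 4)+(5, 5)]
   so N = (5, 9/2)

N = (5, 9/2)
A = (2, 11)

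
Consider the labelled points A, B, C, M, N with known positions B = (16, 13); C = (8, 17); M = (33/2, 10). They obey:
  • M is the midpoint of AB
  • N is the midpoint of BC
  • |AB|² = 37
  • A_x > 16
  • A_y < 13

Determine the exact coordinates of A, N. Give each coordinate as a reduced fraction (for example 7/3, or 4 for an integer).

1. A_x = 17  [A = 2·M−B = 2·(33/2, 10)−(16, 13)]
2. A_y = 7  [A = 2·M−B = 2·(33/2, 10)−(16, 13)]
   so A = (17, 7)
3. N_x = 12  [2·N = B+C = (16, 13)+(8, 17)]
4. N_y = 15  [2·N = B+C = (16, 13)+(8, 17)]
   so N = (12, 15)

A = (17, 7)
N = (12, 15)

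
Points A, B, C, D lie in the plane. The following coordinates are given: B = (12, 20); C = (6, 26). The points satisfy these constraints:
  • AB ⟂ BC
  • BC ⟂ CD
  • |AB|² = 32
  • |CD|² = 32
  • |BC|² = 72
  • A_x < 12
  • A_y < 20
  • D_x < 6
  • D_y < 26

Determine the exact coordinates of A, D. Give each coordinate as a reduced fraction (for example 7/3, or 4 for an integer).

A = (8, 16)
D = (2, 22)

1. A_x = 8  [[AB ⟂ BC ⇒ 6x-6y+48=0] ∩ [|A−(12, 20)|²=32]]
2. A_y = 16  [[AB ⟂ BC ⇒ 6x-6y+48=0] ∩ [|A−(12, 20)|²=32]]
   so A = (8, 16)
3. D_x = 2  [[BC ⟂ CD ⇒ -6x+6y-120=0] ∩ [|D−(6, 26)|²=32]]
4. D_y = 22  [[BC ⟂ CD ⇒ -6x+6y-120=0] ∩ [|D−(6, 26)|²=32]]
   so D = (2, 22)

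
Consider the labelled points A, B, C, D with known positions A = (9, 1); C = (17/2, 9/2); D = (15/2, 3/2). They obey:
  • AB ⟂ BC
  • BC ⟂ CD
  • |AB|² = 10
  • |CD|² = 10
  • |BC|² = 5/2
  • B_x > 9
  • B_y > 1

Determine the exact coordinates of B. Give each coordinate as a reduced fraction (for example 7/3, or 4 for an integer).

1. B_x = 10  [[BC ⟂ CD ⇒ 1x+3y-22=0] ∩ [|B−(9, 1)|²=10]]
2. B_y = 4  [[BC ⟂ CD ⇒ 1x+3y-22=0] ∩ [|B−(9, 1)|²=10]]
   so B = (10, 4)

B = (10, 4)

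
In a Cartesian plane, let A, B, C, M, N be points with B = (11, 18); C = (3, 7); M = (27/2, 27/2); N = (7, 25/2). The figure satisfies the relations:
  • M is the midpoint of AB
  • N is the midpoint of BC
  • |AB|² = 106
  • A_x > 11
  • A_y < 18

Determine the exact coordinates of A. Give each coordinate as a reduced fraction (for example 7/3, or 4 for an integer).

1. A_x = 16  [A = 2·M−B = 2·(27/2, 27/2)−(11, 18)]
2. A_y = 9  [A = 2·M−B = 2·(27/2, 27/2)−(11, 18)]
   so A = (16, 9)

A = (16, 9)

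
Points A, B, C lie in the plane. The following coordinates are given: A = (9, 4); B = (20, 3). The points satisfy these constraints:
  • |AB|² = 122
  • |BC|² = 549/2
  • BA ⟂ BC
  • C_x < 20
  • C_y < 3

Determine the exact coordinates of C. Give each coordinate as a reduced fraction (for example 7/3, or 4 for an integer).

C = (37/2, -27/2)

1. C_x = 37/2  [[BA ⟂ BC ⇒ -11x+1y+217=0] ∩ [|C−(20, 3)|²=549/2]]
2. C_y = -27/2  [[BA ⟂ BC ⇒ -11x+1y+217=0] ∩ [|C−(20, 3)|²=549/2]]
   so C = (37/2, -27/2)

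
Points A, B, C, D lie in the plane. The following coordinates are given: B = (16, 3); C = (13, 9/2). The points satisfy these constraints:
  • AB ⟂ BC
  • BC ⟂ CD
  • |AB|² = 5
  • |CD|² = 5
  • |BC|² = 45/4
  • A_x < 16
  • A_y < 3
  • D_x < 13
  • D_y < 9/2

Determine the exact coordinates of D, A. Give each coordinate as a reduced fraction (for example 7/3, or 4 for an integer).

1. D_x = 12  [[BC ⟂ CD ⇒ -3x+3/2y+129/4=0] ∩ [|D−(13, 9/2)|²=5]]
2. D_y = 5/2  [[BC ⟂ CD ⇒ -3x+3/2y+129/4=0] ∩ [|D−(13, 9/2)|²=5]]
   so D = (12, 5/2)
3. A_x = 15  [[AB ⟂ BC ⇒ 3x-3/2y-87/2=0] ∩ [|A−(16, 3)|²=5]]
4. A_y = 1  [[AB ⟂ BC ⇒ 3x-3/2y-87/2=0] ∩ [|A−(16, 3)|²=5]]
   so A = (15, 1)

D = (12, 5/2)
A = (15, 1)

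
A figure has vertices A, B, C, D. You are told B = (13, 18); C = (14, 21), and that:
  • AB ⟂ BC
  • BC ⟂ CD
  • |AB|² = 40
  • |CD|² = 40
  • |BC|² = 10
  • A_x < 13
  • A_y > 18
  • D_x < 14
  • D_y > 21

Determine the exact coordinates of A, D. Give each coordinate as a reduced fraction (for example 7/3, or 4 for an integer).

A = (7, 20)
D = (8, 23)

1. A_x = 7  [[AB ⟂ BC ⇒ -1x-3y+67=0] ∩ [|A−(13, 18)|²=40]]
2. A_y = 20  [[AB ⟂ BC ⇒ -1x-3y+67=0] ∩ [|A−(13, 18)|²=40]]
   so A = (7, 20)
3. D_x = 8  [[BC ⟂ CD ⇒ 1x+3y-77=0] ∩ [|D−(14, 21)|²=40]]
4. D_y = 23  [[BC ⟂ CD ⇒ 1x+3y-77=0] ∩ [|D−(14, 21)|²=40]]
   so D = (8, 23)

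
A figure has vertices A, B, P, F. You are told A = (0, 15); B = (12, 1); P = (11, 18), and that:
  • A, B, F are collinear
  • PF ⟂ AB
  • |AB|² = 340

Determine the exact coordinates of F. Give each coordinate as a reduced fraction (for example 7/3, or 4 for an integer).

1. F_x = 54/17  [[A, B, F are collinear ⇒ 14x+12y-180=0] ∩ [PF ⟂ AB ⇒ 12x-14y+120=0]]
2. F_y = 192/17  [[A, B, F are collinear ⇒ 14x+12y-180=0] ∩ [PF ⟂ AB ⇒ 12x-14y+120=0]]
   so F = (54/17, 192/17)

F = (54/17, 192/17)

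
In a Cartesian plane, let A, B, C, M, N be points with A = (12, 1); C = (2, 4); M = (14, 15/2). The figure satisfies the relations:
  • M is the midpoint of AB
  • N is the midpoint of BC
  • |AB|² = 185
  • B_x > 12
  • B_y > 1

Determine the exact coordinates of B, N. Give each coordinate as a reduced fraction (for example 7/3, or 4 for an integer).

1. B_x = 16  [B = 2·M−A = 2·(14, 15/2)−(12, 1)]
2. B_y = 14  [B = 2·M−A = 2·(14, 15/2)−(12, 1)]
   so B = (16, 14)
3. N_x = 9  [2·N = B+C = (16, 14)+(2, 4)]
4. N_y = 9  [2·N = B+C = (16, 14)+(2, 4)]
   so N = (9, 9)

B = (16, 14)
N = (9, 9)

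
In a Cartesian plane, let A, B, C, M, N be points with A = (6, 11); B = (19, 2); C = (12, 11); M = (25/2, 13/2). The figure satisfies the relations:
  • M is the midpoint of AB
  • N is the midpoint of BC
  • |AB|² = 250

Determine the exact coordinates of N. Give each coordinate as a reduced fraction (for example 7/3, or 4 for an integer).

N = (31/2, 13/2)

1. N_x = 31/2  [2·N = B+C = (19, 2)+(12, 11)]
2. N_y = 13/2  [2·N = B+C = (19, 2)+(12, 11)]
   so N = (31/2, 13/2)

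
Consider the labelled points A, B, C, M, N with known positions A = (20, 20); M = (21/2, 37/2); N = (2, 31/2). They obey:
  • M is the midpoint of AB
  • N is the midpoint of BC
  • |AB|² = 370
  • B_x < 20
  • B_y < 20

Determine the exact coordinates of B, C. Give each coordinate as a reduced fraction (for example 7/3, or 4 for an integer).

1. B_x = 1  [B = 2·M−A = 2·(21/2, 37/2)−(20, 20)]
2. B_y = 17  [B = 2·M−A = 2·(21/2, 37/2)−(20, 20)]
   so B = (1, 17)
3. C_x = 3  [C = 2·N−B = 2·(2, 31/2)−(1, 17)]
4. C_y = 14  [C = 2·N−B = 2·(2, 31/2)−(1, 17)]
   so C = (3, 14)

B = (1, 17)
C = (3, 14)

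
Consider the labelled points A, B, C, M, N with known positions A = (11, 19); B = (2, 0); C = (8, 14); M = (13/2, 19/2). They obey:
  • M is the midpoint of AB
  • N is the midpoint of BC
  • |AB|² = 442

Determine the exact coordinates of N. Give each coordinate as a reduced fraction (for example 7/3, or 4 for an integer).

1. N_x = 5  [2·N = B+C = (2, 0)+(8, 14)]
2. N_y = 7  [2·N = B+C = (2, 0)+(8, 14)]
   so N = (5, 7)

N = (5, 7)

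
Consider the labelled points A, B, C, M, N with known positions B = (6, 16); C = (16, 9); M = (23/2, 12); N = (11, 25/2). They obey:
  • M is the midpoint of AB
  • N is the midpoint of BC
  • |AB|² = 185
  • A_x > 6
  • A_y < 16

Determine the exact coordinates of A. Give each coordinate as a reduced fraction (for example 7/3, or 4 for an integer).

1. A_x = 17  [A = 2·M−B = 2·(23/2, 12)−(6, 16)]
2. A_y = 8  [A = 2·M−B = 2·(23/2, 12)−(6, 16)]
   so A = (17, 8)

A = (17, 8)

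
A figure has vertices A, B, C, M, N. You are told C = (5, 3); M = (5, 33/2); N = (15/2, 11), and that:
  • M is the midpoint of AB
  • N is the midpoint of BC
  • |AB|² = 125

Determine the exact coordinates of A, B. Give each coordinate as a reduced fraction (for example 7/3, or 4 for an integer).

1. B_x = 10  [B = 2·N−C = 2·(15/2, 11)−(5, 3)]
2. B_y = 19  [B = 2·N−C = 2·(15/2, 11)−(5, 3)]
   so B = (10, 19)
3. A_x = 0  [A = 2·M−B = 2·(5, 33/2)−(10, 19)]
4. A_y = 14  [A = 2·M−B = 2·(5, 33/2)−(10, 19)]
   so A = (0, 14)

A = (0, 14)
B = (10, 19)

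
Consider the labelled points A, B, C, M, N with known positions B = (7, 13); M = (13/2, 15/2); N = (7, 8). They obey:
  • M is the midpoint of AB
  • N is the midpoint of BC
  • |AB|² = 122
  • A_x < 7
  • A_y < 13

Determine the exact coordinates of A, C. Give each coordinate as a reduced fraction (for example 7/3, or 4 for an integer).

A = (6, 2)
C = (7, 3)

1. A_x = 6  [A = 2·M−B = 2·(13/2, 15/2)−(7, 13)]
2. A_y = 2  [A = 2·M−B = 2·(13/2, 15/2)−(7, 13)]
   so A = (6, 2)
3. C_x = 7  [C = 2·N−B = 2·(7, 8)−(7, 13)]
4. C_y = 3  [C = 2·N−B = 2·(7, 8)−(7, 13)]
   so C = (7, 3)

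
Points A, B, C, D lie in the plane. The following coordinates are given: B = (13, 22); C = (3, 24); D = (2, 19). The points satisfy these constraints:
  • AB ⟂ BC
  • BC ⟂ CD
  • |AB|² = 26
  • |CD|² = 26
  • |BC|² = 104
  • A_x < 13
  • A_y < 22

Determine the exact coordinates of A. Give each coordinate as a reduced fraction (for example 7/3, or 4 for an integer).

1. A_x = 12  [[AB ⟂ BC ⇒ 10x-2y-86=0] ∩ [|A−(13, 22)|²=26]]
2. A_y = 17  [[AB ⟂ BC ⇒ 10x-2y-86=0] ∩ [|A−(13, 22)|²=26]]
   so A = (12, 17)

A = (12, 17)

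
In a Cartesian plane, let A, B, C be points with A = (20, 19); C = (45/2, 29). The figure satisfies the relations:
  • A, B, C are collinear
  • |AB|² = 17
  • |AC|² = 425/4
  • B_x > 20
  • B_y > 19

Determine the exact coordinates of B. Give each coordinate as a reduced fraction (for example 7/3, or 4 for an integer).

B = (21, 23)

1. B_x = 21  [[A, B, C are collinear ⇒ 10x-5/2y-305/2=0] ∩ [|B−(20, 19)|²=17]]
2. B_y = 23  [[A, B, C are collinear ⇒ 10x-5/2y-305/2=0] ∩ [|B−(20, 19)|²=17]]
   so B = (21, 23)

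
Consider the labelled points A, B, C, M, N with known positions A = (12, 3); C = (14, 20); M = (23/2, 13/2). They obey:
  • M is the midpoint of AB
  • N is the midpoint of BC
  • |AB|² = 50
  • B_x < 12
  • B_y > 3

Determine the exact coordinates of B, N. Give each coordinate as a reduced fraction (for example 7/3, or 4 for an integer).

1. B_x = 11  [B = 2·M−A = 2·(23/2, 13/2)−(12, 3)]
2. B_y = 10  [B = 2·M−A = 2·(23/2, 13/2)−(12, 3)]
   so B = (11, 10)
3. N_x = 25/2  [2·N = B+C = (11, 10)+(14, 20)]
4. N_y = 15  [2·N = B+C = (11, 10)+(14, 20)]
   so N = (25/2, 15)

B = (11, 10)
N = (25/2, 15)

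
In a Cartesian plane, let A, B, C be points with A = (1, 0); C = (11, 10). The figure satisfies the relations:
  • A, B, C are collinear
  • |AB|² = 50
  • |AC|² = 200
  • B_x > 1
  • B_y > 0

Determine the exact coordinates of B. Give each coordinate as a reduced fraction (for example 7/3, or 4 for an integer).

B = (6, 5)

1. B_x = 6  [[A, B, C are collinear ⇒ 10x-10y-10=0] ∩ [|B−(1, 0)|²=50]]
2. B_y = 5  [[A, B, C are collinear ⇒ 10x-10y-10=0] ∩ [|B−(1, 0)|²=50]]
   so B = (6, 5)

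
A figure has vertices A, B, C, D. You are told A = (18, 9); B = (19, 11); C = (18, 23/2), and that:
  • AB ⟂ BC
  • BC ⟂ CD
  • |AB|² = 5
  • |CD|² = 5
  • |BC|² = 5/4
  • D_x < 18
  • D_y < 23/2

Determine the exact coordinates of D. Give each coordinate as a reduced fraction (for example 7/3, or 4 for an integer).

D = (17, 19/2)

1. D_x = 17  [[BC ⟂ CD ⇒ -1x+1/2y+49/4=0] ∩ [|D−(18, 23/2)|²=5]]
2. D_y = 19/2  [[BC ⟂ CD ⇒ -1x+1/2y+49/4=0] ∩ [|D−(18, 23/2)|²=5]]
   so D = (17, 19/2)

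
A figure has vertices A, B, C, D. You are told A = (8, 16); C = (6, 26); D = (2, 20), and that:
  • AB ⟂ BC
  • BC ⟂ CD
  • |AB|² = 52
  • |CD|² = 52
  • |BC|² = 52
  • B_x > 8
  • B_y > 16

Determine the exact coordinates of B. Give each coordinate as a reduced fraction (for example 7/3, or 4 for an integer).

B = (12, 22)

1. B_x = 12  [[BC ⟂ CD ⇒ 4x+6y-180=0] ∩ [|B−(8, 16)|²=52]]
2. B_y = 22  [[BC ⟂ CD ⇒ 4x+6y-180=0] ∩ [|B−(8, 16)|²=52]]
   so B = (12, 22)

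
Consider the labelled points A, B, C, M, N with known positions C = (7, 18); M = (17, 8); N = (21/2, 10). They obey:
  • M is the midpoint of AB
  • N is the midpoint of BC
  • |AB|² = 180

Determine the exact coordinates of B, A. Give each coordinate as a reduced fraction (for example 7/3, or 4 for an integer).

B = (14, 2)
A = (20, 14)

1. B_x = 14  [B = 2·N−C = 2·(21/2, 10)−(7, 18)]
2. B_y = 2  [B = 2·N−C = 2·(21/2, 10)−(7, 18)]
   so B = (14, 2)
3. A_x = 20  [A = 2·M−B = 2·(17, 8)−(14, 2)]
4. A_y = 14  [A = 2·M−B = 2·(17, 8)−(14, 2)]
   so A = (20, 14)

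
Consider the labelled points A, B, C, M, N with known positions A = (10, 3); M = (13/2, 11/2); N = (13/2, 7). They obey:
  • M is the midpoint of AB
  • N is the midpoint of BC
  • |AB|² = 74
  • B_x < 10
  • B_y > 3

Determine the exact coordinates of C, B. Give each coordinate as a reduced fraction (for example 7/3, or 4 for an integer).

1. B_x = 3  [B = 2·M−A = 2·(13/2, 11/2)−(10, 3)]
2. B_y = 8  [B = 2·M−A = 2·(13/2, 11/2)−(10, 3)]
   so B = (3, 8)
3. C_x = 10  [C = 2·N−B = 2·(13/2, 7)−(3, 8)]
4. C_y = 6  [C = 2·N−B = 2·(13/2, 7)−(3, 8)]
   so C = (10, 6)

C = (10, 6)
B = (3, 8)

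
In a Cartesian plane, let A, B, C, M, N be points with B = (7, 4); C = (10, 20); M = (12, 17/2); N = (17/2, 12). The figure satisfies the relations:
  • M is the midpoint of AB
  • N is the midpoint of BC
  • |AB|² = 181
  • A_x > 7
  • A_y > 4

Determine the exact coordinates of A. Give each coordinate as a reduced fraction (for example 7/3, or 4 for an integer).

1. A_x = 17  [A = 2·M−B = 2·(12, 17/2)−(7, 4)]
2. A_y = 13  [A = 2·M−B = 2·(12, 17/2)−(7, 4)]
   so A = (17, 13)

A = (17, 13)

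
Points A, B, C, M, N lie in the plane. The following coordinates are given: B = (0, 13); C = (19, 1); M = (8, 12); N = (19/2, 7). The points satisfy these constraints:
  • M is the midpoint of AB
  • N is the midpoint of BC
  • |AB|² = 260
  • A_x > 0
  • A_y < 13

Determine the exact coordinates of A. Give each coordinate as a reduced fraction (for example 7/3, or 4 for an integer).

1. A_x = 16  [A = 2·M−B = 2·(8, 12)−(0, 13)]
2. A_y = 11  [A = 2·M−B = 2·(8, 12)−(0, 13)]
   so A = (16, 11)

A = (16, 11)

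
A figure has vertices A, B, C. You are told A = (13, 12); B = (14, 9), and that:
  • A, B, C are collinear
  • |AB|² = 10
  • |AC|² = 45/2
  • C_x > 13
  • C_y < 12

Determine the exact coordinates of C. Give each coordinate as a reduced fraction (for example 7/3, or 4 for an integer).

1. C_x = 29/2  [[A, B, C are collinear ⇒ 3x+1y-51=0] ∩ [|C−(13, 12)|²=45/2]]
2. C_y = 15/2  [[A, B, C are collinear ⇒ 3x+1y-51=0] ∩ [|C−(13, 12)|²=45/2]]
   so C = (29/2, 15/2)

C = (29/2, 15/2)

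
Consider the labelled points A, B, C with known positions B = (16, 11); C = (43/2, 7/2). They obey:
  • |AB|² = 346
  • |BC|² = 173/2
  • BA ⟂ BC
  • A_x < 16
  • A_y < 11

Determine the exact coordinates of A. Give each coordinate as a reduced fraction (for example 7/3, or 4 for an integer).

A = (1, 0)

1. A_x = 1  [[BA ⟂ BC ⇒ 11/2x-15/2y-11/2=0] ∩ [|A−(16, 11)|²=346]]
2. A_y = 0  [[BA ⟂ BC ⇒ 11/2x-15/2y-11/2=0] ∩ [|A−(16, 11)|²=346]]
   so A = (1, 0)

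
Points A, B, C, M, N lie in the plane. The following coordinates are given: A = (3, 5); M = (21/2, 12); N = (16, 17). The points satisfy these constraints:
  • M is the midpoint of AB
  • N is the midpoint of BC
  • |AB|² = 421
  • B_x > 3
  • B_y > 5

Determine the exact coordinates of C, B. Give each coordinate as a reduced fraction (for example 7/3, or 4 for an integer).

1. B_x = 18  [B = 2·M−A = 2·(21/2, 12)−(3, 5)]
2. B_y = 19  [B = 2·M−A = 2·(21/2, 12)−(3, 5)]
   so B = (18, 19)
3. C_x = 14  [C = 2·N−B = 2·(16, 17)−(18, 19)]
4. C_y = 15  [C = 2·N−B = 2·(16, 17)−(18, 19)]
   so C = (14, 15)

C = (14, 15)
B = (18, 19)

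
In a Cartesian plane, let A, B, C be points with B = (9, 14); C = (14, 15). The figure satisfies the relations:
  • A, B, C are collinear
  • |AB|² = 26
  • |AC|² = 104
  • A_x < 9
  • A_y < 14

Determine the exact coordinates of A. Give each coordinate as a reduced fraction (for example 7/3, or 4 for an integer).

1. A_x = 4  [[A, B, C are collinear ⇒ -1x+5y-61=0] ∩ [|A−(9, 14)|²=26]]
2. A_y = 13  [[A, B, C are collinear ⇒ -1x+5y-61=0] ∩ [|A−(9, 14)|²=26]]
   so A = (4, 13)

A = (4, 13)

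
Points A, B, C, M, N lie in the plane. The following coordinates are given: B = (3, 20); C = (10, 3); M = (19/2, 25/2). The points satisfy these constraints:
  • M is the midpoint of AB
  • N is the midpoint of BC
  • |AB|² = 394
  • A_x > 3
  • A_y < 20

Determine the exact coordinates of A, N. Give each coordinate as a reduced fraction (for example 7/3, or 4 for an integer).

A = (16, 5)
N = (13/2, 23/2)

1. A_x = 16  [A = 2·M−B = 2·(19/2, 25/2)−(3, 20)]
2. A_y = 5  [A = 2·M−B = 2·(19/2, 25/2)−(3, 20)]
   so A = (16, 5)
3. N_x = 13/2  [2·N = B+C = (3, 20)+(10, 3)]
4. N_y = 23/2  [2·N = B+C = (3, 20)+(10, 3)]
   so N = (13/2, 23/2)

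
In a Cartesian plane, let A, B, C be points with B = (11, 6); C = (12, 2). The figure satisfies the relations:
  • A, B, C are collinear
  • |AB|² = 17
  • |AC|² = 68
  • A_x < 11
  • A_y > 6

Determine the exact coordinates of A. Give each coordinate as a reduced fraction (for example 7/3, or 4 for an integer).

1. A_x = 10  [[A, B, C are collinear ⇒ 4x+1y-50=0] ∩ [|A−(11, 6)|²=17]]
2. A_y = 10  [[A, B, C are collinear ⇒ 4x+1y-50=0] ∩ [|A−(11, 6)|²=17]]
   so A = (10, 10)

A = (10, 10)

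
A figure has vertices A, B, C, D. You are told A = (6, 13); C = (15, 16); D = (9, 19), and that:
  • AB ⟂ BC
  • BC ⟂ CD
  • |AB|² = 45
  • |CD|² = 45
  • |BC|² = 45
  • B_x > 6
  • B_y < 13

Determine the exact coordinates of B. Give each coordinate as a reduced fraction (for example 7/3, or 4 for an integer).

1. B_x = 12  [[BC ⟂ CD ⇒ 6x-3y-42=0] ∩ [|B−(6, 13)|²=45]]
2. B_y = 10  [[BC ⟂ CD ⇒ 6x-3y-42=0] ∩ [|B−(6, 13)|²=45]]
   so B = (12, 10)

B = (12, 10)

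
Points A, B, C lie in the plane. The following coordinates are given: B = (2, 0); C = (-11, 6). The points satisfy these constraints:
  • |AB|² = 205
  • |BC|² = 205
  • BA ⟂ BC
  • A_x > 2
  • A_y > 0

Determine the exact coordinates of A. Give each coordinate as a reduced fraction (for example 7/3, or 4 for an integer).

1. A_x = 8  [[BA ⟂ BC ⇒ -13x+6y+26=0] ∩ [|A−(2, 0)|²=205]]
2. A_y = 13  [[BA ⟂ BC ⇒ -13x+6y+26=0] ∩ [|A−(2, 0)|²=205]]
   so A = (8, 13)

A = (8, 13)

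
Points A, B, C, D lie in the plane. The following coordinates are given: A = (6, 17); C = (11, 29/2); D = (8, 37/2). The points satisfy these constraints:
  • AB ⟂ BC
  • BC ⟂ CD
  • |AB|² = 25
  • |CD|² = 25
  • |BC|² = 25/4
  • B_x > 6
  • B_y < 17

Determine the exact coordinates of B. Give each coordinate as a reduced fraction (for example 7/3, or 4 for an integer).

1. B_x = 9  [[BC ⟂ CD ⇒ 3x-4y+25=0] ∩ [|B−(6, 17)|²=25]]
2. B_y = 13  [[BC ⟂ CD ⇒ 3x-4y+25=0] ∩ [|B−(6, 17)|²=25]]
   so B = (9, 13)

B = (9, 13)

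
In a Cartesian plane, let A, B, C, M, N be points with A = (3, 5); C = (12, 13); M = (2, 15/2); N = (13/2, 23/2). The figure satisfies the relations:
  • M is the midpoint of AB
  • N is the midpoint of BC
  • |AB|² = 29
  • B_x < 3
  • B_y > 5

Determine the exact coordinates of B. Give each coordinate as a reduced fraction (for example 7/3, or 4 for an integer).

B = (1, 10)

1. B_x = 1  [B = 2·M−A = 2·(2, 15/2)−(3, 5)]
2. B_y = 10  [B = 2·M−A = 2·(2, 15/2)−(3, 5)]
   so B = (1, 10)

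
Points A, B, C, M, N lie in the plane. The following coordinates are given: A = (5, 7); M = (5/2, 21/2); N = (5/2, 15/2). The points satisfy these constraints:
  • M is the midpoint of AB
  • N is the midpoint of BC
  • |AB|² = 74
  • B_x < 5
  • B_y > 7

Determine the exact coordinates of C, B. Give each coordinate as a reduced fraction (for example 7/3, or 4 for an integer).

1. B_x = 0  [B = 2·M−A = 2·(5/2, 21/2)−(5, 7)]
2. B_y = 14  [B = 2·M−A = 2·(5/2, 21/2)−(5, 7)]
   so B = (0, 14)
3. C_x = 5  [C = 2·N−B = 2·(5/2, 15/2)−(0, 14)]
4. C_y = 1  [C = 2·N−B = 2·(5/2, 15/2)−(0, 14)]
   so C = (5, 1)

C = (5, 1)
B = (0, 14)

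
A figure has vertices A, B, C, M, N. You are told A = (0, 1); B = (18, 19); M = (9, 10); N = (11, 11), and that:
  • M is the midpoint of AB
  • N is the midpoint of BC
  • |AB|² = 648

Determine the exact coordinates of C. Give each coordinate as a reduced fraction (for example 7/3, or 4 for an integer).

C = (4, 3)

1. C_x = 4  [C = 2·N−B = 2·(11, 11)−(18, 19)]
2. C_y = 3  [C = 2·N−B = 2·(11, 11)−(18, 19)]
   so C = (4, 3)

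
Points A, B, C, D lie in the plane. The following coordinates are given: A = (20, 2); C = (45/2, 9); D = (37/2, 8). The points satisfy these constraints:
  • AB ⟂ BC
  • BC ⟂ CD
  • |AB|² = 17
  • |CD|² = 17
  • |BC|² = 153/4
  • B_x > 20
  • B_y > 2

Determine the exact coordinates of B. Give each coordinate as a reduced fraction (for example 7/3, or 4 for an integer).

1. B_x = 24  [[BC ⟂ CD ⇒ 4x+1y-99=0] ∩ [|B−(20, 2)|²=17]]
2. B_y = 3  [[BC ⟂ CD ⇒ 4x+1y-99=0] ∩ [|B−(20, 2)|²=17]]
   so B = (24, 3)

B = (24, 3)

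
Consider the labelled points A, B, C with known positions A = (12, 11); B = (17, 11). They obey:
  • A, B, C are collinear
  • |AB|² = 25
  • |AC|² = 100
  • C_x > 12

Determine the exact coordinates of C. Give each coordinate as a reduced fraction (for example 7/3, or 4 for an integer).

C = (22, 11)

1. C_x = 22  [[A, B, C are collinear ⇒ 5y-55=0] ∩ [|C−(12, 11)|²=100]]
2. C_y = 11  [[A, B, C are collinear ⇒ 5y-55=0] ∩ [|C−(12, 11)|²=100]]
   so C = (22, 11)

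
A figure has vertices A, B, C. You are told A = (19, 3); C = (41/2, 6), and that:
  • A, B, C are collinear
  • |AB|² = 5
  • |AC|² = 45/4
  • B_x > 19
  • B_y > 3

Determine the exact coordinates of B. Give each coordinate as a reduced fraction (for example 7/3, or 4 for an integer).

1. B_x = 20  [[A, B, C are collinear ⇒ 3x-3/2y-105/2=0] ∩ [|B−(19, 3)|²=5]]
2. B_y = 5  [[A, B, C are collinear ⇒ 3x-3/2y-105/2=0] ∩ [|B−(19, 3)|²=5]]
   so B = (20, 5)

B = (20, 5)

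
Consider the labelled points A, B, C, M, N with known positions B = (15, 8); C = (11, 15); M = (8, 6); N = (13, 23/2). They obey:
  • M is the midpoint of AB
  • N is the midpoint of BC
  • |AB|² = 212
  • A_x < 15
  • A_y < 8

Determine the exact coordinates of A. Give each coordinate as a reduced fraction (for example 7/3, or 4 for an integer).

1. A_x = 1  [A = 2·M−B = 2·(8, 6)−(15, 8)]
2. A_y = 4  [A = 2·M−B = 2·(8, 6)−(15, 8)]
   so A = (1, 4)

A = (1, 4)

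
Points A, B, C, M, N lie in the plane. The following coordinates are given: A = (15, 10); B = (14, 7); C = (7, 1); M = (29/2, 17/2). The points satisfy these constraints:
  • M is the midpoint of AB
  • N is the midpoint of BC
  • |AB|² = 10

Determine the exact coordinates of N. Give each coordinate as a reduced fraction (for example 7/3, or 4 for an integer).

N = (21/2, 4)

1. N_x = 21/2  [2·N = B+C = (14, 7)+(7, 1)]
2. N_y = 4  [2·N = B+C = (14, 7)+(7, 1)]
   so N = (21/2, 4)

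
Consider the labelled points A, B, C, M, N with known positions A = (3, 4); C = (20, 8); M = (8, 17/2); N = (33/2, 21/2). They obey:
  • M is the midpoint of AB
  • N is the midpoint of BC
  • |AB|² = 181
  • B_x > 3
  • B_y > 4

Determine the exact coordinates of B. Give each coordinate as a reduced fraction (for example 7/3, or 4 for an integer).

B = (13, 13)

1. B_x = 13  [B = 2·M−A = 2·(8, 17/2)−(3, 4)]
2. B_y = 13  [B = 2·M−A = 2·(8, 17/2)−(3, 4)]
   so B = (13, 13)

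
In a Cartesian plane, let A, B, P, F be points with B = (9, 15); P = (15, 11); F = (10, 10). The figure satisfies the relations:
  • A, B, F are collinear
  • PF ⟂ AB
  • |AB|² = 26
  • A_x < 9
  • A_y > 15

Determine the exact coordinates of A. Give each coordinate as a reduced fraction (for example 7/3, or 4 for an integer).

A = (8, 20)

1. A_x = 8  [[A, B, F are collinear ⇒ 5x+1y-60=0] ∩ [|A−(9, 15)|²=26]]
2. A_y = 20  [[A, B, F are collinear ⇒ 5x+1y-60=0] ∩ [|A−(9, 15)|²=26]]
   so A = (8, 20)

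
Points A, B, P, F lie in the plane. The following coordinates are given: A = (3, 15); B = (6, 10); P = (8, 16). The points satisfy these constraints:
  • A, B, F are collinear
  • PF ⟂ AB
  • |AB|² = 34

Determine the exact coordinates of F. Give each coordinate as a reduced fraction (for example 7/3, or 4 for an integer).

F = (66/17, 230/17)

1. F_x = 66/17  [[A, B, F are collinear ⇒ 5x+3y-60=0] ∩ [PF ⟂ AB ⇒ 3x-5y+56=0]]
2. F_y = 230/17  [[A, B, F are collinear ⇒ 5x+3y-60=0] ∩ [PF ⟂ AB ⇒ 3x-5y+56=0]]
   so F = (66/17, 230/17)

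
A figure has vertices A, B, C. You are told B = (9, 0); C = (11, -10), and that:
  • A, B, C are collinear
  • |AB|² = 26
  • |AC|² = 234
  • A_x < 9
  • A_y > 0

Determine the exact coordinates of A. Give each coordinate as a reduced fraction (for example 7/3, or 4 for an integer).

1. A_x = 8  [[A, B, C are collinear ⇒ 10x+2y-90=0] ∩ [|A−(9, 0)|²=26]]
2. A_y = 5  [[A, B, C are collinear ⇒ 10x+2y-90=0] ∩ [|A−(9, 0)|²=26]]
   so A = (8, 5)

A = (8, 5)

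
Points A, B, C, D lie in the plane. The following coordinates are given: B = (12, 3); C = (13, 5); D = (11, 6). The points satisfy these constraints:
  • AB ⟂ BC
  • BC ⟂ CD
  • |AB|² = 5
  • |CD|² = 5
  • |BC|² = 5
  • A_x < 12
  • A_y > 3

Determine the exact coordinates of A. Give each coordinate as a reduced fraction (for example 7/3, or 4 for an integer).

1. A_x = 10  [[AB ⟂ BC ⇒ -1x-2y+18=0] ∩ [|A−(12, 3)|²=5]]
2. A_y = 4  [[AB ⟂ BC ⇒ -1x-2y+18=0] ∩ [|A−(12, 3)|²=5]]
   so A = (10, 4)

A = (10, 4)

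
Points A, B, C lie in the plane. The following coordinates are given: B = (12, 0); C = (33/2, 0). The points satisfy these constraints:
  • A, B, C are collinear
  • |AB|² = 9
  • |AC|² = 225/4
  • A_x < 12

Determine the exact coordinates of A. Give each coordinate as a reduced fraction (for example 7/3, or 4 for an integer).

1. A_x = 9  [[A, B, C are collinear ⇒ 9/2y=0] ∩ [|A−(12, 0)|²=9]]
2. A_y = 0  [[A, B, C are collinear ⇒ 9/2y=0] ∩ [|A−(12, 0)|²=9]]
   so A = (9, 0)

A = (9, 0)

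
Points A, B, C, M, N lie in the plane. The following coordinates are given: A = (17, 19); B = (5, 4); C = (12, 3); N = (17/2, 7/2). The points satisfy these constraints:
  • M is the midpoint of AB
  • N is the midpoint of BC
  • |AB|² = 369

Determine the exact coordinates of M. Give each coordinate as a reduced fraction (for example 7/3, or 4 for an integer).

1. M_x = 11  [2·M = A+B = (17, 19)+(5, 4)]
2. M_y = 23/2  [2·M = A+B = (17, 19)+(5, 4)]
   so M = (11, 23/2)

M = (11, 23/2)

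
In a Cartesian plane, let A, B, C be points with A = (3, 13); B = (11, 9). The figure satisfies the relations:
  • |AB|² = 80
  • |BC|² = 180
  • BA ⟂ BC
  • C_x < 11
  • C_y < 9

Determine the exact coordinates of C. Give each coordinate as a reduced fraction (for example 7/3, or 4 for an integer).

C = (5, -3)

1. C_x = 5  [[BA ⟂ BC ⇒ -8x+4y+52=0] ∩ [|C−(11, 9)|²=180]]
2. C_y = -3  [[BA ⟂ BC ⇒ -8x+4y+52=0] ∩ [|C−(11, 9)|²=180]]
   so C = (5, -3)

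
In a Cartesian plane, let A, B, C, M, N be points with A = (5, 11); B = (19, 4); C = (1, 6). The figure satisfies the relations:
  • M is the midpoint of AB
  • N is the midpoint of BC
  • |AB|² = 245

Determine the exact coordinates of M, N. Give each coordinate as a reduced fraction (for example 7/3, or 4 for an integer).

1. M_x = 12  [2·M = A+B = (5, 11)+(19, 4)]
2. M_y = 15/2  [2·M = A+B = (5, 11)+(19, 4)]
   so M = (12, 15/2)
3. N_x = 10  [2·N = B+C = (19, 4)+(1, 6)]
4. N_y = 5  [2·N = B+C = (19, 4)+(1, 6)]
   so N = (10, 5)

M = (12, 15/2)
N = (10, 5)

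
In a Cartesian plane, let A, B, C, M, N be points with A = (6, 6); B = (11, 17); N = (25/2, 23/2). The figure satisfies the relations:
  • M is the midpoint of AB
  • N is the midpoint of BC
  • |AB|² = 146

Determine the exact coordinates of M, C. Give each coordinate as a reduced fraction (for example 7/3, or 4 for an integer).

M = (17/2, 23/2)
C = (14, 6)

1. M_x = 17/2  [2·M = A+B = (6, 6)+(11, 17)]
2. M_y = 23/2  [2·M = A+B = (6, 6)+(11, 17)]
   so M = (17/2, 23/2)
3. C_x = 14  [C = 2·N−B = 2·(25/2, 23/2)−(11, 17)]
4. C_y = 6  [C = 2·N−B = 2·(25/2, 23/2)−(11, 17)]
   so C = (14, 6)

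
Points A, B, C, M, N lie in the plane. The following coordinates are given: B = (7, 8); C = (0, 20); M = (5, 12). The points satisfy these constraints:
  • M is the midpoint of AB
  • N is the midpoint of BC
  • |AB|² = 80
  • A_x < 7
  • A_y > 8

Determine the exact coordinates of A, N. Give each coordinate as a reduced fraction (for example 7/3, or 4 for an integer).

A = (3, 16)
N = (7/2, 14)

1. A_x = 3  [A = 2·M−B = 2·(5, 12)−(7, 8)]
2. A_y = 16  [A = 2·M−B = 2·(5, 12)−(7, 8)]
   so A = (3, 16)
3. N_x = 7/2  [2·N = B+C = (7, 8)+(0, 20)]
4. N_y = 14  [2·N = B+C = (7, 8)+(0, 20)]
   so N = (7/2, 14)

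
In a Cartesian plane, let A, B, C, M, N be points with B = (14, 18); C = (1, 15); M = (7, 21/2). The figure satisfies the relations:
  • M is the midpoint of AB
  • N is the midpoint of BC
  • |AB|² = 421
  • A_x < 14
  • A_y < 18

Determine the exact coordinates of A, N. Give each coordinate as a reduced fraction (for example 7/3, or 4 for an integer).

A = (0, 3)
N = (15/2, 33/2)

1. A_x = 0  [A = 2·M−B = 2·(7, 21/2)−(14, 18)]
2. A_y = 3  [A = 2·M−B = 2·(7, 21/2)−(14, 18)]
   so A = (0, 3)
3. N_x = 15/2  [2·N = B+C = (14, 18)+(1, 15)]
4. N_y = 33/2  [2·N = B+C = (14, 18)+(1, 15)]
   so N = (15/2, 33/2)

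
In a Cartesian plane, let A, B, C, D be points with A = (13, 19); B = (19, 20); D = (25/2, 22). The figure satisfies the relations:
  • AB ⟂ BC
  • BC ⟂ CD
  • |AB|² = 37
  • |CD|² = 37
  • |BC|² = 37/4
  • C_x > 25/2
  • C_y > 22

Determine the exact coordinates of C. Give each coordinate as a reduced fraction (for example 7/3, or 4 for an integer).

C = (37/2, 23)

1. C_x = 37/2  [[AB ⟂ BC ⇒ 6x+1y-134=0] ∩ [|C−(25/2, 22)|²=37]]
2. C_y = 23  [[AB ⟂ BC ⇒ 6x+1y-134=0] ∩ [|C−(25/2, 22)|²=37]]
   so C = (37/2, 23)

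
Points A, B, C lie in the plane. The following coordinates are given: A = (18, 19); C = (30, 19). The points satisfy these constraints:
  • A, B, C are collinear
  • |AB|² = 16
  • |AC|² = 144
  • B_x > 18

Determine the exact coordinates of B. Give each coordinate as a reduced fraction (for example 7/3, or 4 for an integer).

1. B_x = 22  [[A, B, C are collinear ⇒ -12y+228=0] ∩ [|B−(18, 19)|²=16]]
2. B_y = 19  [[A, B, C are collinear ⇒ -12y+228=0] ∩ [|B−(18, 19)|²=16]]
   so B = (22, 19)

B = (22, 19)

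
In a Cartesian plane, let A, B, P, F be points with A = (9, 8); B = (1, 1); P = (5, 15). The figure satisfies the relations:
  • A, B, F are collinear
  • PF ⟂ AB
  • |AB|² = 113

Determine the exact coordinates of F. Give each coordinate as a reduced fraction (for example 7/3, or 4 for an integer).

1. F_x = 1153/113  [[A, B, F are collinear ⇒ 7x-8y+1=0] ∩ [PF ⟂ AB ⇒ -8x-7y+145=0]]
2. F_y = 1023/113  [[A, B, F are collinear ⇒ 7x-8y+1=0] ∩ [PF ⟂ AB ⇒ -8x-7y+145=0]]
   so F = (1153/113, 1023/113)

F = (1153/113, 1023/113)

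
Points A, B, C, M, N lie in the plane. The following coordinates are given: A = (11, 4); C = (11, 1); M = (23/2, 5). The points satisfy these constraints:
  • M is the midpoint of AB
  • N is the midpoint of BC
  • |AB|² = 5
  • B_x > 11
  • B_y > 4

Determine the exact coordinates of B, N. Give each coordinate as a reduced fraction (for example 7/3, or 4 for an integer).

B = (12, 6)
N = (23/2, 7/2)

1. B_x = 12  [B = 2·M−A = 2·(23/2, 5)−(11, 4)]
2. B_y = 6  [B = 2·M−A = 2·(23/2, 5)−(11, 4)]
   so B = (12, 6)
3. N_x = 23/2  [2·N = B+C = (12, 6)+(11, 1)]
4. N_y = 7/2  [2·N = B+C = (12, 6)+(11, 1)]
   so N = (23/2, 7/2)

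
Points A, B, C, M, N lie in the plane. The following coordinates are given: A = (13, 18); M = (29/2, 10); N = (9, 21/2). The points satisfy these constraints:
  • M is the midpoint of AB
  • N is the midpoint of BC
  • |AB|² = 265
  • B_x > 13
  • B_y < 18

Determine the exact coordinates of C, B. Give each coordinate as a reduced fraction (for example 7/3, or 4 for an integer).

C = (2, 19)
B = (16, 2)

1. B_x = 16  [B = 2·M−A = 2·(29/2, 10)−(13, 18)]
2. B_y = 2  [B = 2·M−A = 2·(29/2, 10)−(13, 18)]
   so B = (16, 2)
3. C_x = 2  [C = 2·N−B = 2·(9, 21/2)−(16, 2)]
4. C_y = 19  [C = 2·N−B = 2·(9, 21/2)−(16, 2)]
   so C = (2, 19)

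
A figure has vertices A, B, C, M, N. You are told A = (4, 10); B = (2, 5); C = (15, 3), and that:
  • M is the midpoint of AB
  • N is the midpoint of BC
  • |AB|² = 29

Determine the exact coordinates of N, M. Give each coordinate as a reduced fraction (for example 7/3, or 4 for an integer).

1. M_x = 3  [2·M = A+B = (4, 10)+(2, 5)]
2. M_y = 15/2  [2·M = A+B = (4, 10)+(2, 5)]
   so M = (3, 15/2)
3. N_x = 17/2  [2·N = B+C = (2, 5)+(15, 3)]
4. N_y = 4  [2·N = B+C = (2, 5)+(15, 3)]
   so N = (17/2, 4)

N = (17/2, 4)
M = (3, 15/2)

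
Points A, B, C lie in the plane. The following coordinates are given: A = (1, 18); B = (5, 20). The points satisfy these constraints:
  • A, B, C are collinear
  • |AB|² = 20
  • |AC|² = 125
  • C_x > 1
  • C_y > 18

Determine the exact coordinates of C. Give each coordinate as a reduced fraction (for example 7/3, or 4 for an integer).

1. C_x = 11  [[A, B, C are collinear ⇒ -2x+4y-70=0] ∩ [|C−(1, 18)|²=125]]
2. C_y = 23  [[A, B, C are collinear ⇒ -2x+4y-70=0] ∩ [|C−(1, 18)|²=125]]
   so C = (11, 23)

C = (11, 23)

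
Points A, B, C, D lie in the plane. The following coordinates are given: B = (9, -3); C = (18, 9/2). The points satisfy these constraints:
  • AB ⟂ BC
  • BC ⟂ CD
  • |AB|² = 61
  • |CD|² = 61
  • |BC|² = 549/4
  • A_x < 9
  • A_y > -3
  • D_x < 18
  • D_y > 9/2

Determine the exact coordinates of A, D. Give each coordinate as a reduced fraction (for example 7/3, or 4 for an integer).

1. A_x = 4  [[AB ⟂ BC ⇒ -9x-15/2y+117/2=0] ∩ [|A−(9, -3)|²=61]]
2. A_y = 3  [[AB ⟂ BC ⇒ -9x-15/2y+117/2=0] ∩ [|A−(9, -3)|²=61]]
   so A = (4, 3)
3. D_x = 13  [[BC ⟂ CD ⇒ 9x+15/2y-783/4=0] ∩ [|D−(18, 9/2)|²=61]]
4. D_y = 21/2  [[BC ⟂ CD ⇒ 9x+15/2y-783/4=0] ∩ [|D−(18, 9/2)|²=61]]
   so D = (13, 21/2)

A = (4, 3)
D = (13, 21/2)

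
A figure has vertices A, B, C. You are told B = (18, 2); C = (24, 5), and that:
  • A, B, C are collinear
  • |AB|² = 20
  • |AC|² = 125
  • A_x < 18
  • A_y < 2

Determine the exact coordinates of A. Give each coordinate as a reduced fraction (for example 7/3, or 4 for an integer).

A = (14, 0)

1. A_x = 14  [[A, B, C are collinear ⇒ -3x+6y+42=0] ∩ [|A−(18, 2)|²=20]]
2. A_y = 0  [[A, B, C are collinear ⇒ -3x+6y+42=0] ∩ [|A−(18, 2)|²=20]]
   so A = (14, 0)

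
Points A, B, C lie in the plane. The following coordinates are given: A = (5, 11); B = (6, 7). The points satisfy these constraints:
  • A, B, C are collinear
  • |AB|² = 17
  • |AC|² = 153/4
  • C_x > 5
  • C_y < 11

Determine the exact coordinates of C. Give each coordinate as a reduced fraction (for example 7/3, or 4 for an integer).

1. C_x = 13/2  [[A, B, C are collinear ⇒ 4x+1y-31=0] ∩ [|C−(5, 11)|²=153/4]]
2. C_y = 5  [[A, B, C are collinear ⇒ 4x+1y-31=0] ∩ [|C−(5, 11)|²=153/4]]
   so C = (13/2, 5)

C = (13/2, 5)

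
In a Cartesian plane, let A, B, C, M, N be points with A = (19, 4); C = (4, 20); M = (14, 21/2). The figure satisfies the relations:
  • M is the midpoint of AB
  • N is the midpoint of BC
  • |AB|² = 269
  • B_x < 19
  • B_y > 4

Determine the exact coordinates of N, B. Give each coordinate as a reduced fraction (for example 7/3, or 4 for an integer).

1. B_x = 9  [B = 2·M−A = 2·(14, 21/2)−(19, 4)]
2. B_y = 17  [B = 2·M−A = 2·(14, 21/2)−(19, 4)]
   so B = (9, 17)
3. N_x = 13/2  [2·N = B+C = (9, 17)+(4, 20)]
4. N_y = 37/2  [2·N = B+C = (9, 17)+(4, 20)]
   so N = (13/2, 37/2)

N = (13/2, 37/2)
B = (9, 17)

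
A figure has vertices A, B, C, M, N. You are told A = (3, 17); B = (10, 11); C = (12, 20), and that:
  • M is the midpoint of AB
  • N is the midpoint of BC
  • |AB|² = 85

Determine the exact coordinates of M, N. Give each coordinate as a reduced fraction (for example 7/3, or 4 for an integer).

M = (13/2, 14)
N = (11, 31/2)

1. M_x = 13/2  [2·M = A+B = (3, 17)+(10, 11)]
2. M_y = 14  [2·M = A+B = (3, 17)+(10, 11)]
   so M = (13/2, 14)
3. N_x = 11  [2·N = B+C = (10, 11)+(12, 20)]
4. N_y = 31/2  [2·N = B+C = (10, 11)+(12, 20)]
   so N = (11, 31/2)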